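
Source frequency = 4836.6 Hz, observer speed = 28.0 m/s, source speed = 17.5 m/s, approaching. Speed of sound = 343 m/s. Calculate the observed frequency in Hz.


Given values:
  f_s = 4836.6 Hz, v_o = 28.0 m/s, v_s = 17.5 m/s
  Direction: approaching
Formula: f_o = f_s * (c + v_o) / (c - v_s)
Numerator: c + v_o = 343 + 28.0 = 371.0
Denominator: c - v_s = 343 - 17.5 = 325.5
f_o = 4836.6 * 371.0 / 325.5 = 5512.68

5512.68 Hz


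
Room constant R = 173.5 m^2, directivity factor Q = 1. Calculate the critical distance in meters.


Given values:
  R = 173.5 m^2, Q = 1
Formula: d_c = 0.141 * sqrt(Q * R)
Compute Q * R = 1 * 173.5 = 173.5
Compute sqrt(173.5) = 13.1719
d_c = 0.141 * 13.1719 = 1.857

1.857 m


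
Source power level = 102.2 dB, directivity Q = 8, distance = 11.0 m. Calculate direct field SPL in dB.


Given values:
  Lw = 102.2 dB, Q = 8, r = 11.0 m
Formula: SPL = Lw + 10 * log10(Q / (4 * pi * r^2))
Compute 4 * pi * r^2 = 4 * pi * 11.0^2 = 1520.5308
Compute Q / denom = 8 / 1520.5308 = 0.00526132
Compute 10 * log10(0.00526132) = -22.7891
SPL = 102.2 + (-22.7891) = 79.41

79.41 dB


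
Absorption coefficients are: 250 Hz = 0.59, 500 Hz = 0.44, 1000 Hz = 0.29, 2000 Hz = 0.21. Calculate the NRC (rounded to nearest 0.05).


Given values:
  a_250 = 0.59, a_500 = 0.44
  a_1000 = 0.29, a_2000 = 0.21
Formula: NRC = (a250 + a500 + a1000 + a2000) / 4
Sum = 0.59 + 0.44 + 0.29 + 0.21 = 1.53
NRC = 1.53 / 4 = 0.3825
Rounded to nearest 0.05: 0.4

0.4


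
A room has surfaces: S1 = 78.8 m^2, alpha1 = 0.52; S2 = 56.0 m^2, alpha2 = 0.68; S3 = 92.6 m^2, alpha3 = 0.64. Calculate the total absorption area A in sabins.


Given surfaces:
  Surface 1: 78.8 * 0.52 = 40.976
  Surface 2: 56.0 * 0.68 = 38.08
  Surface 3: 92.6 * 0.64 = 59.264
Formula: A = sum(Si * alpha_i)
A = 40.976 + 38.08 + 59.264
A = 138.32

138.32 sabins


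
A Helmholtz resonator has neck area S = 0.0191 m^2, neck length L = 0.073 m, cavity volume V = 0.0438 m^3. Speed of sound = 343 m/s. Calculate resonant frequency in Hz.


Given values:
  S = 0.0191 m^2, L = 0.073 m, V = 0.0438 m^3, c = 343 m/s
Formula: f = (c / (2*pi)) * sqrt(S / (V * L))
Compute V * L = 0.0438 * 0.073 = 0.0031974
Compute S / (V * L) = 0.0191 / 0.0031974 = 5.9736
Compute sqrt(5.9736) = 2.444095
Compute c / (2*pi) = 343 / 6.283185 = 54.590148
f = 54.590148 * 2.444095 = 133.42

133.42 Hz


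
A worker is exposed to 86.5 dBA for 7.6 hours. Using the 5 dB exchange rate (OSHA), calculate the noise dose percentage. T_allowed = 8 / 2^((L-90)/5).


Given values:
  L = 86.5 dBA, T = 7.6 hours
Formula: T_allowed = 8 / 2^((L - 90) / 5)
Compute exponent: (86.5 - 90) / 5 = -0.7
Compute 2^(-0.7) = 0.615572
T_allowed = 8 / 0.615572 = 12.996043 hours
Dose = (T / T_allowed) * 100
Dose = (7.6 / 12.996043) * 100 = 58.48

58.48 %


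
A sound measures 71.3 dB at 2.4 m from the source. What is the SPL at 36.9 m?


Given values:
  SPL1 = 71.3 dB, r1 = 2.4 m, r2 = 36.9 m
Formula: SPL2 = SPL1 - 20 * log10(r2 / r1)
Compute ratio: r2 / r1 = 36.9 / 2.4 = 15.375
Compute log10: log10(15.375) = 1.186815
Compute drop: 20 * 1.186815 = 23.7363
SPL2 = 71.3 - 23.7363 = 47.56

47.56 dB


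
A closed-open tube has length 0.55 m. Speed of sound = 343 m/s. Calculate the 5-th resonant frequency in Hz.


Given values:
  Tube type: closed-open, L = 0.55 m, c = 343 m/s, n = 5
Formula: f_n = (2n - 1) * c / (4 * L)
Compute 2n - 1 = 2*5 - 1 = 9
Compute 4 * L = 4 * 0.55 = 2.2
f = 9 * 343 / 2.2
f = 1403.18

1403.18 Hz


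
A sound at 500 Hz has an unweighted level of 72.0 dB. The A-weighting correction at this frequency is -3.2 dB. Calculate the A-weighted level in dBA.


Given values:
  SPL = 72.0 dB
  A-weighting at 500 Hz = -3.2 dB
Formula: L_A = SPL + A_weight
L_A = 72.0 + (-3.2)
L_A = 68.8

68.8 dBA


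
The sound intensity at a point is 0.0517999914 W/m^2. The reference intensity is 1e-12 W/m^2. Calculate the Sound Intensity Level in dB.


Given values:
  I = 0.0517999914 W/m^2
  I_ref = 1e-12 W/m^2
Formula: SIL = 10 * log10(I / I_ref)
Compute ratio: I / I_ref = 51799991400
Compute log10: log10(51799991400) = 10.71433
Multiply: SIL = 10 * 10.71433 = 107.14

107.14 dB


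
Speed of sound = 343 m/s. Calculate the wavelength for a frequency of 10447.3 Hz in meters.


Given values:
  c = 343 m/s, f = 10447.3 Hz
Formula: lambda = c / f
lambda = 343 / 10447.3
lambda = 0.0328

0.0328 m


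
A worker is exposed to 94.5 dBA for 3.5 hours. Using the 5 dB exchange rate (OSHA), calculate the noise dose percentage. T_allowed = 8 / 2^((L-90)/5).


Given values:
  L = 94.5 dBA, T = 3.5 hours
Formula: T_allowed = 8 / 2^((L - 90) / 5)
Compute exponent: (94.5 - 90) / 5 = 0.9
Compute 2^(0.9) = 1.866066
T_allowed = 8 / 1.866066 = 4.287094 hours
Dose = (T / T_allowed) * 100
Dose = (3.5 / 4.287094) * 100 = 81.64

81.64 %


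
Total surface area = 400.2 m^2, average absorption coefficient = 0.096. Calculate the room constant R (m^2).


Given values:
  S = 400.2 m^2, alpha = 0.096
Formula: R = S * alpha / (1 - alpha)
Numerator: 400.2 * 0.096 = 38.4192
Denominator: 1 - 0.096 = 0.904
R = 38.4192 / 0.904 = 42.5

42.5 m^2


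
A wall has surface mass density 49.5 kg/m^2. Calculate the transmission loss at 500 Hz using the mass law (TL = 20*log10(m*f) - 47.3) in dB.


Given values:
  m = 49.5 kg/m^2, f = 500 Hz
Formula: TL = 20 * log10(m * f) - 47.3
Compute m * f = 49.5 * 500 = 24750.0
Compute log10(24750.0) = 4.393575
Compute 20 * 4.393575 = 87.8715
TL = 87.8715 - 47.3 = 40.57

40.57 dB


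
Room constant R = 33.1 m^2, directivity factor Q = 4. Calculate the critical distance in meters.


Given values:
  R = 33.1 m^2, Q = 4
Formula: d_c = 0.141 * sqrt(Q * R)
Compute Q * R = 4 * 33.1 = 132.4
Compute sqrt(132.4) = 11.5065
d_c = 0.141 * 11.5065 = 1.622

1.622 m


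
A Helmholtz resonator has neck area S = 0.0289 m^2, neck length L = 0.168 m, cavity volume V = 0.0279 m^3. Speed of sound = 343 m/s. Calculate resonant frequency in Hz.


Given values:
  S = 0.0289 m^2, L = 0.168 m, V = 0.0279 m^3, c = 343 m/s
Formula: f = (c / (2*pi)) * sqrt(S / (V * L))
Compute V * L = 0.0279 * 0.168 = 0.0046872
Compute S / (V * L) = 0.0289 / 0.0046872 = 6.1657
Compute sqrt(6.1657) = 2.483083
Compute c / (2*pi) = 343 / 6.283185 = 54.590148
f = 54.590148 * 2.483083 = 135.55

135.55 Hz


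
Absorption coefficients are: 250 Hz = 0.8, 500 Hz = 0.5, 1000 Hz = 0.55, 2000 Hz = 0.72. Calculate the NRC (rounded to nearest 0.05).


Given values:
  a_250 = 0.8, a_500 = 0.5
  a_1000 = 0.55, a_2000 = 0.72
Formula: NRC = (a250 + a500 + a1000 + a2000) / 4
Sum = 0.8 + 0.5 + 0.55 + 0.72 = 2.57
NRC = 2.57 / 4 = 0.6425
Rounded to nearest 0.05: 0.65

0.65


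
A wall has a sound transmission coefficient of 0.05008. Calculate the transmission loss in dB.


Given values:
  tau = 0.05008
Formula: TL = 10 * log10(1 / tau)
Compute 1 / tau = 1 / 0.05008 = 19.9681
Compute log10(19.9681) = 1.300337
TL = 10 * 1.300337 = 13.0

13.0 dB


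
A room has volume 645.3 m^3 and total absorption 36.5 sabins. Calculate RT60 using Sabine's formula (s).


Given values:
  V = 645.3 m^3
  A = 36.5 sabins
Formula: RT60 = 0.161 * V / A
Numerator: 0.161 * 645.3 = 103.8933
RT60 = 103.8933 / 36.5 = 2.846

2.846 s


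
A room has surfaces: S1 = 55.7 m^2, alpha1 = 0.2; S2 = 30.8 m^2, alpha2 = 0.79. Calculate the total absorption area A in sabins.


Given surfaces:
  Surface 1: 55.7 * 0.2 = 11.14
  Surface 2: 30.8 * 0.79 = 24.332
Formula: A = sum(Si * alpha_i)
A = 11.14 + 24.332
A = 35.47

35.47 sabins


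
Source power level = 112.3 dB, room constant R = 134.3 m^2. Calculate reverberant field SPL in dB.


Given values:
  Lw = 112.3 dB, R = 134.3 m^2
Formula: SPL = Lw + 10 * log10(4 / R)
Compute 4 / R = 4 / 134.3 = 0.029784
Compute 10 * log10(0.029784) = -15.2602
SPL = 112.3 + (-15.2602) = 97.04

97.04 dB


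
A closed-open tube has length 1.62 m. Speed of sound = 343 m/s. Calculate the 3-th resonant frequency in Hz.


Given values:
  Tube type: closed-open, L = 1.62 m, c = 343 m/s, n = 3
Formula: f_n = (2n - 1) * c / (4 * L)
Compute 2n - 1 = 2*3 - 1 = 5
Compute 4 * L = 4 * 1.62 = 6.48
f = 5 * 343 / 6.48
f = 264.66

264.66 Hz


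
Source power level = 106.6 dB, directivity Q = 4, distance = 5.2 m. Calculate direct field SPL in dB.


Given values:
  Lw = 106.6 dB, Q = 4, r = 5.2 m
Formula: SPL = Lw + 10 * log10(Q / (4 * pi * r^2))
Compute 4 * pi * r^2 = 4 * pi * 5.2^2 = 339.7947
Compute Q / denom = 4 / 339.7947 = 0.01177181
Compute 10 * log10(0.01177181) = -19.2916
SPL = 106.6 + (-19.2916) = 87.31

87.31 dB


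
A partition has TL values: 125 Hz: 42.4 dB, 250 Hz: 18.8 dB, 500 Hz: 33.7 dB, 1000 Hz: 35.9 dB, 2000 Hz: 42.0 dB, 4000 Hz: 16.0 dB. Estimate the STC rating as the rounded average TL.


Given TL values at each frequency:
  125 Hz: 42.4 dB
  250 Hz: 18.8 dB
  500 Hz: 33.7 dB
  1000 Hz: 35.9 dB
  2000 Hz: 42.0 dB
  4000 Hz: 16.0 dB
Formula: STC ~ round(average of TL values)
Sum = 42.4 + 18.8 + 33.7 + 35.9 + 42.0 + 16.0 = 188.8
Average = 188.8 / 6 = 31.47
Rounded: 31

31


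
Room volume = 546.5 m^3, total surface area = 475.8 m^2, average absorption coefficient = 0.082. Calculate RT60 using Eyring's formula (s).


Given values:
  V = 546.5 m^3, S = 475.8 m^2, alpha = 0.082
Formula: RT60 = 0.161 * V / (-S * ln(1 - alpha))
Compute ln(1 - 0.082) = ln(0.918) = -0.085558
Denominator: -475.8 * -0.085558 = 40.7085
Numerator: 0.161 * 546.5 = 87.9865
RT60 = 87.9865 / 40.7085 = 2.161

2.161 s


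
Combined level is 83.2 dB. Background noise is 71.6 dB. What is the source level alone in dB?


Given values:
  L_total = 83.2 dB, L_bg = 71.6 dB
Formula: L_source = 10 * log10(10^(L_total/10) - 10^(L_bg/10))
Convert to linear:
  10^(83.2/10) = 208929613.0854
  10^(71.6/10) = 14454397.7075
Difference: 208929613.0854 - 14454397.7075 = 194475215.3779
L_source = 10 * log10(194475215.3779) = 82.89

82.89 dB


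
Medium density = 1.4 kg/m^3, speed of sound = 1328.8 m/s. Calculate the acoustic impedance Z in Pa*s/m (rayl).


Given values:
  rho = 1.4 kg/m^3
  c = 1328.8 m/s
Formula: Z = rho * c
Z = 1.4 * 1328.8
Z = 1860.32

1860.32 rayl


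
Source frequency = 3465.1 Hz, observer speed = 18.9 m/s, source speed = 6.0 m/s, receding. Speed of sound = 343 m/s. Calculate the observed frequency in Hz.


Given values:
  f_s = 3465.1 Hz, v_o = 18.9 m/s, v_s = 6.0 m/s
  Direction: receding
Formula: f_o = f_s * (c - v_o) / (c + v_s)
Numerator: c - v_o = 343 - 18.9 = 324.1
Denominator: c + v_s = 343 + 6.0 = 349.0
f_o = 3465.1 * 324.1 / 349.0 = 3217.88

3217.88 Hz


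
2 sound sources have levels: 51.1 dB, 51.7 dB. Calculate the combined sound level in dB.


Formula: L_total = 10 * log10( sum(10^(Li/10)) )
  Source 1: 10^(51.1/10) = 128824.9552
  Source 2: 10^(51.7/10) = 147910.8388
Sum of linear values = 276735.794
L_total = 10 * log10(276735.794) = 54.42

54.42 dB


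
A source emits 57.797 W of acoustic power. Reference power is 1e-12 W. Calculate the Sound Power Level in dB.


Given values:
  W = 57.797 W
  W_ref = 1e-12 W
Formula: SWL = 10 * log10(W / W_ref)
Compute ratio: W / W_ref = 57797000000000
Compute log10: log10(57797000000000) = 13.761905
Multiply: SWL = 10 * 13.761905 = 137.62

137.62 dB


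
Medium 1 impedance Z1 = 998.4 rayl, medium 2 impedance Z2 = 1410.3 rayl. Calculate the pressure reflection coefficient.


Given values:
  Z1 = 998.4 rayl, Z2 = 1410.3 rayl
Formula: R = (Z2 - Z1) / (Z2 + Z1)
Numerator: Z2 - Z1 = 1410.3 - 998.4 = 411.9
Denominator: Z2 + Z1 = 1410.3 + 998.4 = 2408.7
R = 411.9 / 2408.7 = 0.171

0.171


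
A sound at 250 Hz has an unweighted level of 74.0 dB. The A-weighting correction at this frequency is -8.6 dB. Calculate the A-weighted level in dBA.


Given values:
  SPL = 74.0 dB
  A-weighting at 250 Hz = -8.6 dB
Formula: L_A = SPL + A_weight
L_A = 74.0 + (-8.6)
L_A = 65.4

65.4 dBA


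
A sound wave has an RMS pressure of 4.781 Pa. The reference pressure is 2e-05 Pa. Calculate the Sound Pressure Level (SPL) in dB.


Given values:
  p = 4.781 Pa
  p_ref = 2e-05 Pa
Formula: SPL = 20 * log10(p / p_ref)
Compute ratio: p / p_ref = 4.781 / 2e-05 = 239050
Compute log10: log10(239050) = 5.378489
Multiply: SPL = 20 * 5.378489 = 107.57

107.57 dB


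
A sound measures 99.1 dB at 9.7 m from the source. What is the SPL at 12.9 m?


Given values:
  SPL1 = 99.1 dB, r1 = 9.7 m, r2 = 12.9 m
Formula: SPL2 = SPL1 - 20 * log10(r2 / r1)
Compute ratio: r2 / r1 = 12.9 / 9.7 = 1.3299
Compute log10: log10(1.3299) = 0.123819
Compute drop: 20 * 0.123819 = 2.4764
SPL2 = 99.1 - 2.4764 = 96.62

96.62 dB


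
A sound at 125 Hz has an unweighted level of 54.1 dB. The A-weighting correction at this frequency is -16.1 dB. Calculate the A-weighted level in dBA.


Given values:
  SPL = 54.1 dB
  A-weighting at 125 Hz = -16.1 dB
Formula: L_A = SPL + A_weight
L_A = 54.1 + (-16.1)
L_A = 38.0

38.0 dBA


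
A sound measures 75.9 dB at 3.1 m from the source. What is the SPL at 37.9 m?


Given values:
  SPL1 = 75.9 dB, r1 = 3.1 m, r2 = 37.9 m
Formula: SPL2 = SPL1 - 20 * log10(r2 / r1)
Compute ratio: r2 / r1 = 37.9 / 3.1 = 12.2258
Compute log10: log10(12.2258) = 1.087277
Compute drop: 20 * 1.087277 = 21.7455
SPL2 = 75.9 - 21.7455 = 54.15

54.15 dB


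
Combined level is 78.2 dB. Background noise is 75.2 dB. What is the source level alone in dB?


Given values:
  L_total = 78.2 dB, L_bg = 75.2 dB
Formula: L_source = 10 * log10(10^(L_total/10) - 10^(L_bg/10))
Convert to linear:
  10^(78.2/10) = 66069344.8008
  10^(75.2/10) = 33113112.1483
Difference: 66069344.8008 - 33113112.1483 = 32956232.6525
L_source = 10 * log10(32956232.6525) = 75.18

75.18 dB


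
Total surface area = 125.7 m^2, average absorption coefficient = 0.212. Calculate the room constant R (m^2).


Given values:
  S = 125.7 m^2, alpha = 0.212
Formula: R = S * alpha / (1 - alpha)
Numerator: 125.7 * 0.212 = 26.6484
Denominator: 1 - 0.212 = 0.788
R = 26.6484 / 0.788 = 33.82

33.82 m^2


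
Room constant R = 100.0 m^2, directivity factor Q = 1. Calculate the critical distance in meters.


Given values:
  R = 100.0 m^2, Q = 1
Formula: d_c = 0.141 * sqrt(Q * R)
Compute Q * R = 1 * 100.0 = 100.0
Compute sqrt(100.0) = 10.0
d_c = 0.141 * 10.0 = 1.41

1.41 m


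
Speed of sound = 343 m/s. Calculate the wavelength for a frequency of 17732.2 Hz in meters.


Given values:
  c = 343 m/s, f = 17732.2 Hz
Formula: lambda = c / f
lambda = 343 / 17732.2
lambda = 0.0193

0.0193 m


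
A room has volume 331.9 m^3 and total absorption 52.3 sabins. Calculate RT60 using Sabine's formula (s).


Given values:
  V = 331.9 m^3
  A = 52.3 sabins
Formula: RT60 = 0.161 * V / A
Numerator: 0.161 * 331.9 = 53.4359
RT60 = 53.4359 / 52.3 = 1.022

1.022 s


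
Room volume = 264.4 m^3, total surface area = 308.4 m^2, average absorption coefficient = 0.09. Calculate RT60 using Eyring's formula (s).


Given values:
  V = 264.4 m^3, S = 308.4 m^2, alpha = 0.09
Formula: RT60 = 0.161 * V / (-S * ln(1 - alpha))
Compute ln(1 - 0.09) = ln(0.91) = -0.094311
Denominator: -308.4 * -0.094311 = 29.0855
Numerator: 0.161 * 264.4 = 42.5684
RT60 = 42.5684 / 29.0855 = 1.464

1.464 s


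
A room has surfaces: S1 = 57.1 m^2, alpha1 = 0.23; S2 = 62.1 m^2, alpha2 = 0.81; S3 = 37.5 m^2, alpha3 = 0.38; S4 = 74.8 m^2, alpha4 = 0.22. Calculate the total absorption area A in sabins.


Given surfaces:
  Surface 1: 57.1 * 0.23 = 13.133
  Surface 2: 62.1 * 0.81 = 50.301
  Surface 3: 37.5 * 0.38 = 14.25
  Surface 4: 74.8 * 0.22 = 16.456
Formula: A = sum(Si * alpha_i)
A = 13.133 + 50.301 + 14.25 + 16.456
A = 94.14

94.14 sabins


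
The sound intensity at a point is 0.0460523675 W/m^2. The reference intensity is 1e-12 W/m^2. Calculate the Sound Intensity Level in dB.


Given values:
  I = 0.0460523675 W/m^2
  I_ref = 1e-12 W/m^2
Formula: SIL = 10 * log10(I / I_ref)
Compute ratio: I / I_ref = 46052367500
Compute log10: log10(46052367500) = 10.663252
Multiply: SIL = 10 * 10.663252 = 106.63

106.63 dB


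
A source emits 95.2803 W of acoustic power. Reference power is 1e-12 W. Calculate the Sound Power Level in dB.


Given values:
  W = 95.2803 W
  W_ref = 1e-12 W
Formula: SWL = 10 * log10(W / W_ref)
Compute ratio: W / W_ref = 95280300000000
Compute log10: log10(95280300000000) = 13.979003
Multiply: SWL = 10 * 13.979003 = 139.79

139.79 dB


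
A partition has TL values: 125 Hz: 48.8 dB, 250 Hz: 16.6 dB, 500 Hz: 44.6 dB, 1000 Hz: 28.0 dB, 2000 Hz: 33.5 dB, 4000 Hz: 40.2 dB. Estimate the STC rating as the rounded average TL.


Given TL values at each frequency:
  125 Hz: 48.8 dB
  250 Hz: 16.6 dB
  500 Hz: 44.6 dB
  1000 Hz: 28.0 dB
  2000 Hz: 33.5 dB
  4000 Hz: 40.2 dB
Formula: STC ~ round(average of TL values)
Sum = 48.8 + 16.6 + 44.6 + 28.0 + 33.5 + 40.2 = 211.7
Average = 211.7 / 6 = 35.28
Rounded: 35

35


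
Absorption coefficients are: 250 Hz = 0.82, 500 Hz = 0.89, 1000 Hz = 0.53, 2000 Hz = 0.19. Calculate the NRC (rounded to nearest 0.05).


Given values:
  a_250 = 0.82, a_500 = 0.89
  a_1000 = 0.53, a_2000 = 0.19
Formula: NRC = (a250 + a500 + a1000 + a2000) / 4
Sum = 0.82 + 0.89 + 0.53 + 0.19 = 2.43
NRC = 2.43 / 4 = 0.6075
Rounded to nearest 0.05: 0.6

0.6


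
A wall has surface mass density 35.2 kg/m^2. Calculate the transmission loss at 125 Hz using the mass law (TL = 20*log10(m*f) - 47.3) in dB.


Given values:
  m = 35.2 kg/m^2, f = 125 Hz
Formula: TL = 20 * log10(m * f) - 47.3
Compute m * f = 35.2 * 125 = 4400.0
Compute log10(4400.0) = 3.643453
Compute 20 * 3.643453 = 72.8691
TL = 72.8691 - 47.3 = 25.57

25.57 dB


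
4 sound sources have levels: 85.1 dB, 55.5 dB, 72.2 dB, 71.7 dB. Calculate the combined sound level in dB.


Formula: L_total = 10 * log10( sum(10^(Li/10)) )
  Source 1: 10^(85.1/10) = 323593656.9296
  Source 2: 10^(55.5/10) = 354813.3892
  Source 3: 10^(72.2/10) = 16595869.0744
  Source 4: 10^(71.7/10) = 14791083.8817
Sum of linear values = 355335423.2749
L_total = 10 * log10(355335423.2749) = 85.51

85.51 dB


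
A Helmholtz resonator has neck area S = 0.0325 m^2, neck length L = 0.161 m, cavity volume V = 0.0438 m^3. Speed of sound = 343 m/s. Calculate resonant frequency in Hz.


Given values:
  S = 0.0325 m^2, L = 0.161 m, V = 0.0438 m^3, c = 343 m/s
Formula: f = (c / (2*pi)) * sqrt(S / (V * L))
Compute V * L = 0.0438 * 0.161 = 0.0070518
Compute S / (V * L) = 0.0325 / 0.0070518 = 4.6088
Compute sqrt(4.6088) = 2.146812
Compute c / (2*pi) = 343 / 6.283185 = 54.590148
f = 54.590148 * 2.146812 = 117.19

117.19 Hz


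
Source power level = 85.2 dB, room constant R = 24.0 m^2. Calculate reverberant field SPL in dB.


Given values:
  Lw = 85.2 dB, R = 24.0 m^2
Formula: SPL = Lw + 10 * log10(4 / R)
Compute 4 / R = 4 / 24.0 = 0.166667
Compute 10 * log10(0.166667) = -7.7815
SPL = 85.2 + (-7.7815) = 77.42

77.42 dB


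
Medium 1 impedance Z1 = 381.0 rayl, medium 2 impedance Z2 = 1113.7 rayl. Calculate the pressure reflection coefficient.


Given values:
  Z1 = 381.0 rayl, Z2 = 1113.7 rayl
Formula: R = (Z2 - Z1) / (Z2 + Z1)
Numerator: Z2 - Z1 = 1113.7 - 381.0 = 732.7
Denominator: Z2 + Z1 = 1113.7 + 381.0 = 1494.7
R = 732.7 / 1494.7 = 0.4902

0.4902


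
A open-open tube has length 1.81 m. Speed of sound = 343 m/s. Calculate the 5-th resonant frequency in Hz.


Given values:
  Tube type: open-open, L = 1.81 m, c = 343 m/s, n = 5
Formula: f_n = n * c / (2 * L)
Compute 2 * L = 2 * 1.81 = 3.62
f = 5 * 343 / 3.62
f = 473.76

473.76 Hz


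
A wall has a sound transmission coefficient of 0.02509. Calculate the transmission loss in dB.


Given values:
  tau = 0.02509
Formula: TL = 10 * log10(1 / tau)
Compute 1 / tau = 1 / 0.02509 = 39.8565
Compute log10(39.8565) = 1.600499
TL = 10 * 1.600499 = 16.0

16.0 dB


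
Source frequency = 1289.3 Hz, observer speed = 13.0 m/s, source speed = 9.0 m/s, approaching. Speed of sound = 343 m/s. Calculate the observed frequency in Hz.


Given values:
  f_s = 1289.3 Hz, v_o = 13.0 m/s, v_s = 9.0 m/s
  Direction: approaching
Formula: f_o = f_s * (c + v_o) / (c - v_s)
Numerator: c + v_o = 343 + 13.0 = 356.0
Denominator: c - v_s = 343 - 9.0 = 334.0
f_o = 1289.3 * 356.0 / 334.0 = 1374.22

1374.22 Hz


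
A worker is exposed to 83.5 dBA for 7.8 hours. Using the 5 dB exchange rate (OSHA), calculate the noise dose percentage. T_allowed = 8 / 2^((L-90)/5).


Given values:
  L = 83.5 dBA, T = 7.8 hours
Formula: T_allowed = 8 / 2^((L - 90) / 5)
Compute exponent: (83.5 - 90) / 5 = -1.3
Compute 2^(-1.3) = 0.406126
T_allowed = 8 / 0.406126 = 19.69832 hours
Dose = (T / T_allowed) * 100
Dose = (7.8 / 19.69832) * 100 = 39.6

39.6 %


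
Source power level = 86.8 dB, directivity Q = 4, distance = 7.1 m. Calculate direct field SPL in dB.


Given values:
  Lw = 86.8 dB, Q = 4, r = 7.1 m
Formula: SPL = Lw + 10 * log10(Q / (4 * pi * r^2))
Compute 4 * pi * r^2 = 4 * pi * 7.1^2 = 633.4707
Compute Q / denom = 4 / 633.4707 = 0.00631442
Compute 10 * log10(0.00631442) = -21.9967
SPL = 86.8 + (-21.9967) = 64.8

64.8 dB


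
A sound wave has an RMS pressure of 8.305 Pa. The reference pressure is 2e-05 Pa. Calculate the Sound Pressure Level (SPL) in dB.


Given values:
  p = 8.305 Pa
  p_ref = 2e-05 Pa
Formula: SPL = 20 * log10(p / p_ref)
Compute ratio: p / p_ref = 8.305 / 2e-05 = 415250
Compute log10: log10(415250) = 5.61831
Multiply: SPL = 20 * 5.61831 = 112.37

112.37 dB


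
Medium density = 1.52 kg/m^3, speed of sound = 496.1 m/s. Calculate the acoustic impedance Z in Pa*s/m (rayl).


Given values:
  rho = 1.52 kg/m^3
  c = 496.1 m/s
Formula: Z = rho * c
Z = 1.52 * 496.1
Z = 754.07

754.07 rayl


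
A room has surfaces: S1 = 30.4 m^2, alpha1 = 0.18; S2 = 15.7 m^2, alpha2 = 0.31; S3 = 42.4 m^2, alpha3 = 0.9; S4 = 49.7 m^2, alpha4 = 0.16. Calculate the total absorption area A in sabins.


Given surfaces:
  Surface 1: 30.4 * 0.18 = 5.472
  Surface 2: 15.7 * 0.31 = 4.867
  Surface 3: 42.4 * 0.9 = 38.16
  Surface 4: 49.7 * 0.16 = 7.952
Formula: A = sum(Si * alpha_i)
A = 5.472 + 4.867 + 38.16 + 7.952
A = 56.45

56.45 sabins


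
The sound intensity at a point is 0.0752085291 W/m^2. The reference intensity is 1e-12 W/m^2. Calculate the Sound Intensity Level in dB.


Given values:
  I = 0.0752085291 W/m^2
  I_ref = 1e-12 W/m^2
Formula: SIL = 10 * log10(I / I_ref)
Compute ratio: I / I_ref = 75208529100
Compute log10: log10(75208529100) = 10.876267
Multiply: SIL = 10 * 10.876267 = 108.76

108.76 dB


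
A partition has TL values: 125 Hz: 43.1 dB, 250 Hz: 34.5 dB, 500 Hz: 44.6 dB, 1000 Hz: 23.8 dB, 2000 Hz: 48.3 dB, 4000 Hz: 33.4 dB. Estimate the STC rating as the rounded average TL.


Given TL values at each frequency:
  125 Hz: 43.1 dB
  250 Hz: 34.5 dB
  500 Hz: 44.6 dB
  1000 Hz: 23.8 dB
  2000 Hz: 48.3 dB
  4000 Hz: 33.4 dB
Formula: STC ~ round(average of TL values)
Sum = 43.1 + 34.5 + 44.6 + 23.8 + 48.3 + 33.4 = 227.7
Average = 227.7 / 6 = 37.95
Rounded: 38

38


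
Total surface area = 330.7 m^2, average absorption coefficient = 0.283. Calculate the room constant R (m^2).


Given values:
  S = 330.7 m^2, alpha = 0.283
Formula: R = S * alpha / (1 - alpha)
Numerator: 330.7 * 0.283 = 93.5881
Denominator: 1 - 0.283 = 0.717
R = 93.5881 / 0.717 = 130.53

130.53 m^2


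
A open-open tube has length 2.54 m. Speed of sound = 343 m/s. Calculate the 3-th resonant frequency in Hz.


Given values:
  Tube type: open-open, L = 2.54 m, c = 343 m/s, n = 3
Formula: f_n = n * c / (2 * L)
Compute 2 * L = 2 * 2.54 = 5.08
f = 3 * 343 / 5.08
f = 202.56

202.56 Hz


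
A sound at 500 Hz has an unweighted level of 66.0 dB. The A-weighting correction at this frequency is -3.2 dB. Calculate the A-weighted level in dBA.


Given values:
  SPL = 66.0 dB
  A-weighting at 500 Hz = -3.2 dB
Formula: L_A = SPL + A_weight
L_A = 66.0 + (-3.2)
L_A = 62.8

62.8 dBA


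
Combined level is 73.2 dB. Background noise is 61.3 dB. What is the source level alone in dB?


Given values:
  L_total = 73.2 dB, L_bg = 61.3 dB
Formula: L_source = 10 * log10(10^(L_total/10) - 10^(L_bg/10))
Convert to linear:
  10^(73.2/10) = 20892961.3085
  10^(61.3/10) = 1348962.8826
Difference: 20892961.3085 - 1348962.8826 = 19543998.4259
L_source = 10 * log10(19543998.4259) = 72.91

72.91 dB


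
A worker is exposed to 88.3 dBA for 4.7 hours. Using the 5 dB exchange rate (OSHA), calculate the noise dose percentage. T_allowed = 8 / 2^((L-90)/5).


Given values:
  L = 88.3 dBA, T = 4.7 hours
Formula: T_allowed = 8 / 2^((L - 90) / 5)
Compute exponent: (88.3 - 90) / 5 = -0.34
Compute 2^(-0.34) = 0.790041
T_allowed = 8 / 0.790041 = 10.126057 hours
Dose = (T / T_allowed) * 100
Dose = (4.7 / 10.126057) * 100 = 46.41

46.41 %


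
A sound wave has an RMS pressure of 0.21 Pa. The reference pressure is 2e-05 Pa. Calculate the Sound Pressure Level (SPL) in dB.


Given values:
  p = 0.21 Pa
  p_ref = 2e-05 Pa
Formula: SPL = 20 * log10(p / p_ref)
Compute ratio: p / p_ref = 0.21 / 2e-05 = 10500
Compute log10: log10(10500) = 4.021189
Multiply: SPL = 20 * 4.021189 = 80.42

80.42 dB


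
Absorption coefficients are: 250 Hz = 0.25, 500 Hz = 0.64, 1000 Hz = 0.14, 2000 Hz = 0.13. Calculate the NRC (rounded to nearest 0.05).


Given values:
  a_250 = 0.25, a_500 = 0.64
  a_1000 = 0.14, a_2000 = 0.13
Formula: NRC = (a250 + a500 + a1000 + a2000) / 4
Sum = 0.25 + 0.64 + 0.14 + 0.13 = 1.16
NRC = 1.16 / 4 = 0.29
Rounded to nearest 0.05: 0.3

0.3


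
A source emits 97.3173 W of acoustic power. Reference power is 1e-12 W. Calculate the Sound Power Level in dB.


Given values:
  W = 97.3173 W
  W_ref = 1e-12 W
Formula: SWL = 10 * log10(W / W_ref)
Compute ratio: W / W_ref = 97317300000000
Compute log10: log10(97317300000000) = 13.98819
Multiply: SWL = 10 * 13.98819 = 139.88

139.88 dB


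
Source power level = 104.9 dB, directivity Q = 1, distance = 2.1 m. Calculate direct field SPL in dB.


Given values:
  Lw = 104.9 dB, Q = 1, r = 2.1 m
Formula: SPL = Lw + 10 * log10(Q / (4 * pi * r^2))
Compute 4 * pi * r^2 = 4 * pi * 2.1^2 = 55.4177
Compute Q / denom = 1 / 55.4177 = 0.01804478
Compute 10 * log10(0.01804478) = -17.4365
SPL = 104.9 + (-17.4365) = 87.46

87.46 dB


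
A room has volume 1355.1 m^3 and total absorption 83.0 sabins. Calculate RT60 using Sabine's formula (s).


Given values:
  V = 1355.1 m^3
  A = 83.0 sabins
Formula: RT60 = 0.161 * V / A
Numerator: 0.161 * 1355.1 = 218.1711
RT60 = 218.1711 / 83.0 = 2.629

2.629 s


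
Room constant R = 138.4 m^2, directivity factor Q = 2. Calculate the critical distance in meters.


Given values:
  R = 138.4 m^2, Q = 2
Formula: d_c = 0.141 * sqrt(Q * R)
Compute Q * R = 2 * 138.4 = 276.8
Compute sqrt(276.8) = 16.6373
d_c = 0.141 * 16.6373 = 2.346

2.346 m


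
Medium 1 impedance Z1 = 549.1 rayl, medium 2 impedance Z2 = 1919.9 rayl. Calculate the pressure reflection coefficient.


Given values:
  Z1 = 549.1 rayl, Z2 = 1919.9 rayl
Formula: R = (Z2 - Z1) / (Z2 + Z1)
Numerator: Z2 - Z1 = 1919.9 - 549.1 = 1370.8
Denominator: Z2 + Z1 = 1919.9 + 549.1 = 2469.0
R = 1370.8 / 2469.0 = 0.5552

0.5552


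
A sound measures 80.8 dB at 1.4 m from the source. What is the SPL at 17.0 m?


Given values:
  SPL1 = 80.8 dB, r1 = 1.4 m, r2 = 17.0 m
Formula: SPL2 = SPL1 - 20 * log10(r2 / r1)
Compute ratio: r2 / r1 = 17.0 / 1.4 = 12.1429
Compute log10: log10(12.1429) = 1.084322
Compute drop: 20 * 1.084322 = 21.6864
SPL2 = 80.8 - 21.6864 = 59.11

59.11 dB


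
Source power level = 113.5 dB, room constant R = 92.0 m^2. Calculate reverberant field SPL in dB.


Given values:
  Lw = 113.5 dB, R = 92.0 m^2
Formula: SPL = Lw + 10 * log10(4 / R)
Compute 4 / R = 4 / 92.0 = 0.043478
Compute 10 * log10(0.043478) = -13.6173
SPL = 113.5 + (-13.6173) = 99.88

99.88 dB


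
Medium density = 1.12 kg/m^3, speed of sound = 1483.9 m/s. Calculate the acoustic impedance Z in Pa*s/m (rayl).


Given values:
  rho = 1.12 kg/m^3
  c = 1483.9 m/s
Formula: Z = rho * c
Z = 1.12 * 1483.9
Z = 1661.97

1661.97 rayl


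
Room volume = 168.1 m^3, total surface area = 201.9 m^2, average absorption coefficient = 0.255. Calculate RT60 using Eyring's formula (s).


Given values:
  V = 168.1 m^3, S = 201.9 m^2, alpha = 0.255
Formula: RT60 = 0.161 * V / (-S * ln(1 - alpha))
Compute ln(1 - 0.255) = ln(0.745) = -0.294371
Denominator: -201.9 * -0.294371 = 59.4335
Numerator: 0.161 * 168.1 = 27.0641
RT60 = 27.0641 / 59.4335 = 0.455

0.455 s


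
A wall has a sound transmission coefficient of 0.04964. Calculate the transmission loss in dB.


Given values:
  tau = 0.04964
Formula: TL = 10 * log10(1 / tau)
Compute 1 / tau = 1 / 0.04964 = 20.145
Compute log10(20.145) = 1.304167
TL = 10 * 1.304167 = 13.04

13.04 dB


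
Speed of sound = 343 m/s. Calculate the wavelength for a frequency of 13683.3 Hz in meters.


Given values:
  c = 343 m/s, f = 13683.3 Hz
Formula: lambda = c / f
lambda = 343 / 13683.3
lambda = 0.0251

0.0251 m


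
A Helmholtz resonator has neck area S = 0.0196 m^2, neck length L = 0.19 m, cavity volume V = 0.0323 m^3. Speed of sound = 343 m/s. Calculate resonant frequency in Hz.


Given values:
  S = 0.0196 m^2, L = 0.19 m, V = 0.0323 m^3, c = 343 m/s
Formula: f = (c / (2*pi)) * sqrt(S / (V * L))
Compute V * L = 0.0323 * 0.19 = 0.006137
Compute S / (V * L) = 0.0196 / 0.006137 = 3.1937
Compute sqrt(3.1937) = 1.787093
Compute c / (2*pi) = 343 / 6.283185 = 54.590148
f = 54.590148 * 1.787093 = 97.56

97.56 Hz


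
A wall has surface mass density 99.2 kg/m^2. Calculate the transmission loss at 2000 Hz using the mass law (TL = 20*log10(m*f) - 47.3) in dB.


Given values:
  m = 99.2 kg/m^2, f = 2000 Hz
Formula: TL = 20 * log10(m * f) - 47.3
Compute m * f = 99.2 * 2000 = 198400.0
Compute log10(198400.0) = 5.297542
Compute 20 * 5.297542 = 105.9508
TL = 105.9508 - 47.3 = 58.65

58.65 dB


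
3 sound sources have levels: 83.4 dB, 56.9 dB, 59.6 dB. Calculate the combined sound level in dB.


Formula: L_total = 10 * log10( sum(10^(Li/10)) )
  Source 1: 10^(83.4/10) = 218776162.395
  Source 2: 10^(56.9/10) = 489778.8194
  Source 3: 10^(59.6/10) = 912010.8394
Sum of linear values = 220177952.0538
L_total = 10 * log10(220177952.0538) = 83.43

83.43 dB


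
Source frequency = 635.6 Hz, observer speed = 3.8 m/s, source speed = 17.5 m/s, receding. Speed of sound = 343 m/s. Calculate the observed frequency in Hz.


Given values:
  f_s = 635.6 Hz, v_o = 3.8 m/s, v_s = 17.5 m/s
  Direction: receding
Formula: f_o = f_s * (c - v_o) / (c + v_s)
Numerator: c - v_o = 343 - 3.8 = 339.2
Denominator: c + v_s = 343 + 17.5 = 360.5
f_o = 635.6 * 339.2 / 360.5 = 598.05

598.05 Hz


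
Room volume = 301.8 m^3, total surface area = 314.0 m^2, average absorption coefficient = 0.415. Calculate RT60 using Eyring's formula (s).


Given values:
  V = 301.8 m^3, S = 314.0 m^2, alpha = 0.415
Formula: RT60 = 0.161 * V / (-S * ln(1 - alpha))
Compute ln(1 - 0.415) = ln(0.585) = -0.536143
Denominator: -314.0 * -0.536143 = 168.3489
Numerator: 0.161 * 301.8 = 48.5898
RT60 = 48.5898 / 168.3489 = 0.289

0.289 s


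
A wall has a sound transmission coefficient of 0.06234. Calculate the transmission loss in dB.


Given values:
  tau = 0.06234
Formula: TL = 10 * log10(1 / tau)
Compute 1 / tau = 1 / 0.06234 = 16.0411
Compute log10(16.0411) = 1.205234
TL = 10 * 1.205234 = 12.05

12.05 dB


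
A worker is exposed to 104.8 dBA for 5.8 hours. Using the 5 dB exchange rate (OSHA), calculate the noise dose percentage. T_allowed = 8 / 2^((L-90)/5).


Given values:
  L = 104.8 dBA, T = 5.8 hours
Formula: T_allowed = 8 / 2^((L - 90) / 5)
Compute exponent: (104.8 - 90) / 5 = 2.96
Compute 2^(2.96) = 7.78124
T_allowed = 8 / 7.78124 = 1.028114 hours
Dose = (T / T_allowed) * 100
Dose = (5.8 / 1.028114) * 100 = 564.14

564.14 %


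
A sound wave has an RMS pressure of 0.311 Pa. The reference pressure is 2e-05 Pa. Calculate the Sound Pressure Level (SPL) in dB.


Given values:
  p = 0.311 Pa
  p_ref = 2e-05 Pa
Formula: SPL = 20 * log10(p / p_ref)
Compute ratio: p / p_ref = 0.311 / 2e-05 = 15550
Compute log10: log10(15550) = 4.19173
Multiply: SPL = 20 * 4.19173 = 83.83

83.83 dB


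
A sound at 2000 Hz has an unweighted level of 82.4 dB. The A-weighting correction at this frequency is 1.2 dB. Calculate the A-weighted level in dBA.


Given values:
  SPL = 82.4 dB
  A-weighting at 2000 Hz = 1.2 dB
Formula: L_A = SPL + A_weight
L_A = 82.4 + (1.2)
L_A = 83.6

83.6 dBA


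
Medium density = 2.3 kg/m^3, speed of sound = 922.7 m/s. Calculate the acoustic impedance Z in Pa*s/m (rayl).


Given values:
  rho = 2.3 kg/m^3
  c = 922.7 m/s
Formula: Z = rho * c
Z = 2.3 * 922.7
Z = 2122.21

2122.21 rayl


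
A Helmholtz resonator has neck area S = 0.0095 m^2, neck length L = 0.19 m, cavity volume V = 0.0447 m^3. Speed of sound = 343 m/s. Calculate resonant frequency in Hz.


Given values:
  S = 0.0095 m^2, L = 0.19 m, V = 0.0447 m^3, c = 343 m/s
Formula: f = (c / (2*pi)) * sqrt(S / (V * L))
Compute V * L = 0.0447 * 0.19 = 0.008493
Compute S / (V * L) = 0.0095 / 0.008493 = 1.1186
Compute sqrt(1.1186) = 1.057639
Compute c / (2*pi) = 343 / 6.283185 = 54.590148
f = 54.590148 * 1.057639 = 57.74

57.74 Hz


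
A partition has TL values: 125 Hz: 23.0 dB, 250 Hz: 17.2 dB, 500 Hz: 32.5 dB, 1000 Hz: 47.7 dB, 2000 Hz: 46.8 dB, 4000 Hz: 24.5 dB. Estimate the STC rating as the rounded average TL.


Given TL values at each frequency:
  125 Hz: 23.0 dB
  250 Hz: 17.2 dB
  500 Hz: 32.5 dB
  1000 Hz: 47.7 dB
  2000 Hz: 46.8 dB
  4000 Hz: 24.5 dB
Formula: STC ~ round(average of TL values)
Sum = 23.0 + 17.2 + 32.5 + 47.7 + 46.8 + 24.5 = 191.7
Average = 191.7 / 6 = 31.95
Rounded: 32

32


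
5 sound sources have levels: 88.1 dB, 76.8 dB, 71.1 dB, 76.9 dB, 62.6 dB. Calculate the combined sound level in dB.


Formula: L_total = 10 * log10( sum(10^(Li/10)) )
  Source 1: 10^(88.1/10) = 645654229.0347
  Source 2: 10^(76.8/10) = 47863009.2323
  Source 3: 10^(71.1/10) = 12882495.5169
  Source 4: 10^(76.9/10) = 48977881.9368
  Source 5: 10^(62.6/10) = 1819700.8586
Sum of linear values = 757197316.5793
L_total = 10 * log10(757197316.5793) = 88.79

88.79 dB


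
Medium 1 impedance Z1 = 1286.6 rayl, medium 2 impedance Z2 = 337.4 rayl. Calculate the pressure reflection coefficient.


Given values:
  Z1 = 1286.6 rayl, Z2 = 337.4 rayl
Formula: R = (Z2 - Z1) / (Z2 + Z1)
Numerator: Z2 - Z1 = 337.4 - 1286.6 = -949.2
Denominator: Z2 + Z1 = 337.4 + 1286.6 = 1624.0
R = -949.2 / 1624.0 = -0.5845

-0.5845


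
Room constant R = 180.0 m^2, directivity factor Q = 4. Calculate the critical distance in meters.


Given values:
  R = 180.0 m^2, Q = 4
Formula: d_c = 0.141 * sqrt(Q * R)
Compute Q * R = 4 * 180.0 = 720.0
Compute sqrt(720.0) = 26.8328
d_c = 0.141 * 26.8328 = 3.783

3.783 m


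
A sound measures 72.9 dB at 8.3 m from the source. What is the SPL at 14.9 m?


Given values:
  SPL1 = 72.9 dB, r1 = 8.3 m, r2 = 14.9 m
Formula: SPL2 = SPL1 - 20 * log10(r2 / r1)
Compute ratio: r2 / r1 = 14.9 / 8.3 = 1.7952
Compute log10: log10(1.7952) = 0.254113
Compute drop: 20 * 0.254113 = 5.0823
SPL2 = 72.9 - 5.0823 = 67.82

67.82 dB


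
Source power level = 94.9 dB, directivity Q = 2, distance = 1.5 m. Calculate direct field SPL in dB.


Given values:
  Lw = 94.9 dB, Q = 2, r = 1.5 m
Formula: SPL = Lw + 10 * log10(Q / (4 * pi * r^2))
Compute 4 * pi * r^2 = 4 * pi * 1.5^2 = 28.2743
Compute Q / denom = 2 / 28.2743 = 0.07073562
Compute 10 * log10(0.07073562) = -11.5036
SPL = 94.9 + (-11.5036) = 83.4

83.4 dB


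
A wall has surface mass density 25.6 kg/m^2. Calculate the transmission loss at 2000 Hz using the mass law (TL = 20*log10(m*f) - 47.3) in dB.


Given values:
  m = 25.6 kg/m^2, f = 2000 Hz
Formula: TL = 20 * log10(m * f) - 47.3
Compute m * f = 25.6 * 2000 = 51200.0
Compute log10(51200.0) = 4.70927
Compute 20 * 4.70927 = 94.1854
TL = 94.1854 - 47.3 = 46.89

46.89 dB


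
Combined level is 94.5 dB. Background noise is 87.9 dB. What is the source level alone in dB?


Given values:
  L_total = 94.5 dB, L_bg = 87.9 dB
Formula: L_source = 10 * log10(10^(L_total/10) - 10^(L_bg/10))
Convert to linear:
  10^(94.5/10) = 2818382931.2644
  10^(87.9/10) = 616595001.8615
Difference: 2818382931.2644 - 616595001.8615 = 2201787929.4029
L_source = 10 * log10(2201787929.4029) = 93.43

93.43 dB


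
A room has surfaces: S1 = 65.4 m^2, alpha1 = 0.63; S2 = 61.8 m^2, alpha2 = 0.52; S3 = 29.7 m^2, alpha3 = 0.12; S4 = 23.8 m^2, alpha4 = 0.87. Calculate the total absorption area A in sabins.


Given surfaces:
  Surface 1: 65.4 * 0.63 = 41.202
  Surface 2: 61.8 * 0.52 = 32.136
  Surface 3: 29.7 * 0.12 = 3.564
  Surface 4: 23.8 * 0.87 = 20.706
Formula: A = sum(Si * alpha_i)
A = 41.202 + 32.136 + 3.564 + 20.706
A = 97.61

97.61 sabins


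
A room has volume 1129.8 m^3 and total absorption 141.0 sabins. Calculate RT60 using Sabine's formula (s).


Given values:
  V = 1129.8 m^3
  A = 141.0 sabins
Formula: RT60 = 0.161 * V / A
Numerator: 0.161 * 1129.8 = 181.8978
RT60 = 181.8978 / 141.0 = 1.29

1.29 s


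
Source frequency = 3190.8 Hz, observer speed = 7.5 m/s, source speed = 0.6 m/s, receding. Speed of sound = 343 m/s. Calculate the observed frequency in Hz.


Given values:
  f_s = 3190.8 Hz, v_o = 7.5 m/s, v_s = 0.6 m/s
  Direction: receding
Formula: f_o = f_s * (c - v_o) / (c + v_s)
Numerator: c - v_o = 343 - 7.5 = 335.5
Denominator: c + v_s = 343 + 0.6 = 343.6
f_o = 3190.8 * 335.5 / 343.6 = 3115.58

3115.58 Hz


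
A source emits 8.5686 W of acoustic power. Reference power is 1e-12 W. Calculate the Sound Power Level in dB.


Given values:
  W = 8.5686 W
  W_ref = 1e-12 W
Formula: SWL = 10 * log10(W / W_ref)
Compute ratio: W / W_ref = 8568600000000
Compute log10: log10(8568600000000) = 12.93291
Multiply: SWL = 10 * 12.93291 = 129.33

129.33 dB


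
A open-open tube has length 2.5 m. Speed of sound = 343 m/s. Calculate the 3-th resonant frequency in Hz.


Given values:
  Tube type: open-open, L = 2.5 m, c = 343 m/s, n = 3
Formula: f_n = n * c / (2 * L)
Compute 2 * L = 2 * 2.5 = 5.0
f = 3 * 343 / 5.0
f = 205.8

205.8 Hz


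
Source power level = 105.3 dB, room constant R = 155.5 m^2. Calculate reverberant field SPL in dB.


Given values:
  Lw = 105.3 dB, R = 155.5 m^2
Formula: SPL = Lw + 10 * log10(4 / R)
Compute 4 / R = 4 / 155.5 = 0.025723
Compute 10 * log10(0.025723) = -15.8968
SPL = 105.3 + (-15.8968) = 89.4

89.4 dB


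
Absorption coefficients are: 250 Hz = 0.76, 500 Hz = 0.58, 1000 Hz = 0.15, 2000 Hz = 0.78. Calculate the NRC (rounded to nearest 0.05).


Given values:
  a_250 = 0.76, a_500 = 0.58
  a_1000 = 0.15, a_2000 = 0.78
Formula: NRC = (a250 + a500 + a1000 + a2000) / 4
Sum = 0.76 + 0.58 + 0.15 + 0.78 = 2.27
NRC = 2.27 / 4 = 0.5675
Rounded to nearest 0.05: 0.55

0.55


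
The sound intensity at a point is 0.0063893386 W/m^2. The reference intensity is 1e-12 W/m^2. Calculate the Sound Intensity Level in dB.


Given values:
  I = 0.0063893386 W/m^2
  I_ref = 1e-12 W/m^2
Formula: SIL = 10 * log10(I / I_ref)
Compute ratio: I / I_ref = 6389338600
Compute log10: log10(6389338600) = 9.805456
Multiply: SIL = 10 * 9.805456 = 98.05

98.05 dB


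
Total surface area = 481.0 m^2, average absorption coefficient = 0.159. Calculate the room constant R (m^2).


Given values:
  S = 481.0 m^2, alpha = 0.159
Formula: R = S * alpha / (1 - alpha)
Numerator: 481.0 * 0.159 = 76.479
Denominator: 1 - 0.159 = 0.841
R = 76.479 / 0.841 = 90.94

90.94 m^2


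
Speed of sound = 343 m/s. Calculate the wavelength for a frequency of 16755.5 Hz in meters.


Given values:
  c = 343 m/s, f = 16755.5 Hz
Formula: lambda = c / f
lambda = 343 / 16755.5
lambda = 0.0205

0.0205 m


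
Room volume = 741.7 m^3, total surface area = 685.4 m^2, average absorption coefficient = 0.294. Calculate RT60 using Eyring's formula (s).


Given values:
  V = 741.7 m^3, S = 685.4 m^2, alpha = 0.294
Formula: RT60 = 0.161 * V / (-S * ln(1 - alpha))
Compute ln(1 - 0.294) = ln(0.706) = -0.34814
Denominator: -685.4 * -0.34814 = 238.6152
Numerator: 0.161 * 741.7 = 119.4137
RT60 = 119.4137 / 238.6152 = 0.5

0.5 s


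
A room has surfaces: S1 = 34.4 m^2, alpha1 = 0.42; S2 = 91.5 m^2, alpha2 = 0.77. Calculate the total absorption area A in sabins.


Given surfaces:
  Surface 1: 34.4 * 0.42 = 14.448
  Surface 2: 91.5 * 0.77 = 70.455
Formula: A = sum(Si * alpha_i)
A = 14.448 + 70.455
A = 84.9

84.9 sabins
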